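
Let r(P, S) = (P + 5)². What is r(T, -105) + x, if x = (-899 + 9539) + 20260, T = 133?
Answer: 47944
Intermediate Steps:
r(P, S) = (5 + P)²
x = 28900 (x = 8640 + 20260 = 28900)
r(T, -105) + x = (5 + 133)² + 28900 = 138² + 28900 = 19044 + 28900 = 47944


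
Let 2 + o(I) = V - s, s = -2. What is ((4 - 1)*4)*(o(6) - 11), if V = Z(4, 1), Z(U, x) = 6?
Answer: -60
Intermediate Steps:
V = 6
o(I) = 6 (o(I) = -2 + (6 - 1*(-2)) = -2 + (6 + 2) = -2 + 8 = 6)
((4 - 1)*4)*(o(6) - 11) = ((4 - 1)*4)*(6 - 11) = (3*4)*(-5) = 12*(-5) = -60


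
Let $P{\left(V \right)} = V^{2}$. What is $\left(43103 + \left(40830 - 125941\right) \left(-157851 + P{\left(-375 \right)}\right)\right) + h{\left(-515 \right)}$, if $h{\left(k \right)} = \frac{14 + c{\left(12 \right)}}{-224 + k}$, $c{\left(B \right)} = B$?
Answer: $\frac{1083496074645}{739} \approx 1.4662 \cdot 10^{9}$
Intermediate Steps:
$h{\left(k \right)} = \frac{26}{-224 + k}$ ($h{\left(k \right)} = \frac{14 + 12}{-224 + k} = \frac{26}{-224 + k}$)
$\left(43103 + \left(40830 - 125941\right) \left(-157851 + P{\left(-375 \right)}\right)\right) + h{\left(-515 \right)} = \left(43103 + \left(40830 - 125941\right) \left(-157851 + \left(-375\right)^{2}\right)\right) + \frac{26}{-224 - 515} = \left(43103 - 85111 \left(-157851 + 140625\right)\right) + \frac{26}{-739} = \left(43103 - -1466122086\right) + 26 \left(- \frac{1}{739}\right) = \left(43103 + 1466122086\right) - \frac{26}{739} = 1466165189 - \frac{26}{739} = \frac{1083496074645}{739}$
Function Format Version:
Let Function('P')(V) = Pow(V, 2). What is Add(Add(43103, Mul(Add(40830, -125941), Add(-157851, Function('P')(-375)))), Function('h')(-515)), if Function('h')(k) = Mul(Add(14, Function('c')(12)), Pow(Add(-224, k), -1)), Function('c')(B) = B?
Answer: Rational(1083496074645, 739) ≈ 1.4662e+9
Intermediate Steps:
Function('h')(k) = Mul(26, Pow(Add(-224, k), -1)) (Function('h')(k) = Mul(Add(14, 12), Pow(Add(-224, k), -1)) = Mul(26, Pow(Add(-224, k), -1)))
Add(Add(43103, Mul(Add(40830, -125941), Add(-157851, Function('P')(-375)))), Function('h')(-515)) = Add(Add(43103, Mul(Add(40830, -125941), Add(-157851, Pow(-375, 2)))), Mul(26, Pow(Add(-224, -515), -1))) = Add(Add(43103, Mul(-85111, Add(-157851, 140625))), Mul(26, Pow(-739, -1))) = Add(Add(43103, Mul(-85111, -17226)), Mul(26, Rational(-1, 739))) = Add(Add(43103, 1466122086), Rational(-26, 739)) = Add(1466165189, Rational(-26, 739)) = Rational(1083496074645, 739)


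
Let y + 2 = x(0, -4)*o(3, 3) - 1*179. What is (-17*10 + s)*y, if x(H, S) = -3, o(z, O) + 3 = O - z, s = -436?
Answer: 104232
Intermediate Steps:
o(z, O) = -3 + O - z (o(z, O) = -3 + (O - z) = -3 + O - z)
y = -172 (y = -2 + (-3*(-3 + 3 - 1*3) - 1*179) = -2 + (-3*(-3 + 3 - 3) - 179) = -2 + (-3*(-3) - 179) = -2 + (9 - 179) = -2 - 170 = -172)
(-17*10 + s)*y = (-17*10 - 436)*(-172) = (-170 - 436)*(-172) = -606*(-172) = 104232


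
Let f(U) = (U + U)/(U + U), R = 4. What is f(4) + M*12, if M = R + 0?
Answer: 49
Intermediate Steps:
M = 4 (M = 4 + 0 = 4)
f(U) = 1 (f(U) = (2*U)/((2*U)) = (2*U)*(1/(2*U)) = 1)
f(4) + M*12 = 1 + 4*12 = 1 + 48 = 49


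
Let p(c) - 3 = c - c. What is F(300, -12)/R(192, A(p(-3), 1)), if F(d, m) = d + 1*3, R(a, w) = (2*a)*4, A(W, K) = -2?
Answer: 101/512 ≈ 0.19727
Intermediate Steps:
p(c) = 3 (p(c) = 3 + (c - c) = 3 + 0 = 3)
R(a, w) = 8*a
F(d, m) = 3 + d (F(d, m) = d + 3 = 3 + d)
F(300, -12)/R(192, A(p(-3), 1)) = (3 + 300)/((8*192)) = 303/1536 = 303*(1/1536) = 101/512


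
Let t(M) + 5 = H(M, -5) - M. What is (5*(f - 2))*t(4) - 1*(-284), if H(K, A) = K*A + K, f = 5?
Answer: -91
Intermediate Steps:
H(K, A) = K + A*K (H(K, A) = A*K + K = K + A*K)
t(M) = -5 - 5*M (t(M) = -5 + (M*(1 - 5) - M) = -5 + (M*(-4) - M) = -5 + (-4*M - M) = -5 - 5*M)
(5*(f - 2))*t(4) - 1*(-284) = (5*(5 - 2))*(-5 - 5*4) - 1*(-284) = (5*3)*(-5 - 20) + 284 = 15*(-25) + 284 = -375 + 284 = -91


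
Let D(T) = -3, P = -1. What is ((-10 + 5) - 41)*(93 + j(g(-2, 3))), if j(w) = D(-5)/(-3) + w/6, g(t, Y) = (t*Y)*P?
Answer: -4370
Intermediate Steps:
g(t, Y) = -Y*t (g(t, Y) = (t*Y)*(-1) = (Y*t)*(-1) = -Y*t)
j(w) = 1 + w/6 (j(w) = -3/(-3) + w/6 = -3*(-⅓) + w*(⅙) = 1 + w/6)
((-10 + 5) - 41)*(93 + j(g(-2, 3))) = ((-10 + 5) - 41)*(93 + (1 + (-1*3*(-2))/6)) = (-5 - 41)*(93 + (1 + (⅙)*6)) = -46*(93 + (1 + 1)) = -46*(93 + 2) = -46*95 = -4370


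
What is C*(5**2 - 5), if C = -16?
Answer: -320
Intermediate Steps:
C*(5**2 - 5) = -16*(5**2 - 5) = -16*(25 - 5) = -16*20 = -320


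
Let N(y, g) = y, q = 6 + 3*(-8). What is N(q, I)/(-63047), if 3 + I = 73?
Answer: 18/63047 ≈ 0.00028550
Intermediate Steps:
I = 70 (I = -3 + 73 = 70)
q = -18 (q = 6 - 24 = -18)
N(q, I)/(-63047) = -18/(-63047) = -18*(-1/63047) = 18/63047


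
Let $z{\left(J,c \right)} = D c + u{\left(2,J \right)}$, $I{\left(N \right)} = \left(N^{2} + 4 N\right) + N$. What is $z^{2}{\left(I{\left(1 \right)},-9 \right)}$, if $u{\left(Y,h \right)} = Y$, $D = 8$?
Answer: $4900$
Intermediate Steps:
$I{\left(N \right)} = N^{2} + 5 N$
$z{\left(J,c \right)} = 2 + 8 c$ ($z{\left(J,c \right)} = 8 c + 2 = 2 + 8 c$)
$z^{2}{\left(I{\left(1 \right)},-9 \right)} = \left(2 + 8 \left(-9\right)\right)^{2} = \left(2 - 72\right)^{2} = \left(-70\right)^{2} = 4900$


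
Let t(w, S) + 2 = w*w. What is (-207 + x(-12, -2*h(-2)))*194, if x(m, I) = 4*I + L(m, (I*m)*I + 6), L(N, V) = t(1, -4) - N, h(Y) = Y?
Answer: -34920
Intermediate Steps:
t(w, S) = -2 + w² (t(w, S) = -2 + w*w = -2 + w²)
L(N, V) = -1 - N (L(N, V) = (-2 + 1²) - N = (-2 + 1) - N = -1 - N)
x(m, I) = -1 - m + 4*I (x(m, I) = 4*I + (-1 - m) = -1 - m + 4*I)
(-207 + x(-12, -2*h(-2)))*194 = (-207 + (-1 - 1*(-12) + 4*(-2*(-2))))*194 = (-207 + (-1 + 12 + 4*4))*194 = (-207 + (-1 + 12 + 16))*194 = (-207 + 27)*194 = -180*194 = -34920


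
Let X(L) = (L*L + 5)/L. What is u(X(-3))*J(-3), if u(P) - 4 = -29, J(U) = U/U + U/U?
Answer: -50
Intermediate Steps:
J(U) = 2 (J(U) = 1 + 1 = 2)
X(L) = (5 + L²)/L (X(L) = (L² + 5)/L = (5 + L²)/L)
u(P) = -25 (u(P) = 4 - 29 = -25)
u(X(-3))*J(-3) = -25*2 = -50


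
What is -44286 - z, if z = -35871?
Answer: -8415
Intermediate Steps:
-44286 - z = -44286 - 1*(-35871) = -44286 + 35871 = -8415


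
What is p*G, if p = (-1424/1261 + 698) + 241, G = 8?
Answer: 9461240/1261 ≈ 7503.0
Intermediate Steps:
p = 1182655/1261 (p = (-1424*1/1261 + 698) + 241 = (-1424/1261 + 698) + 241 = 878754/1261 + 241 = 1182655/1261 ≈ 937.87)
p*G = (1182655/1261)*8 = 9461240/1261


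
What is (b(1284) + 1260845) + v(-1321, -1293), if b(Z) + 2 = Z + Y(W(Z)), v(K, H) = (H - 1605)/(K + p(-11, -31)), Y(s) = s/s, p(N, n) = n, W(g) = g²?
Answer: 853199977/676 ≈ 1.2621e+6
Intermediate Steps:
Y(s) = 1
v(K, H) = (-1605 + H)/(-31 + K) (v(K, H) = (H - 1605)/(K - 31) = (-1605 + H)/(-31 + K))
b(Z) = -1 + Z (b(Z) = -2 + (Z + 1) = -2 + (1 + Z) = -1 + Z)
(b(1284) + 1260845) + v(-1321, -1293) = ((-1 + 1284) + 1260845) + (-1605 - 1293)/(-31 - 1321) = (1283 + 1260845) - 2898/(-1352) = 1262128 - 1/1352*(-2898) = 1262128 + 1449/676 = 853199977/676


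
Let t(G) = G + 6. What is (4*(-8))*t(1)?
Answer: -224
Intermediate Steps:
t(G) = 6 + G
(4*(-8))*t(1) = (4*(-8))*(6 + 1) = -32*7 = -224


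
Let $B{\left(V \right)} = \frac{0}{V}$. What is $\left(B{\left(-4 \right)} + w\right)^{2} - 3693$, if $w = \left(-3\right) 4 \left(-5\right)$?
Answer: $-93$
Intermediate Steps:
$B{\left(V \right)} = 0$
$w = 60$ ($w = \left(-12\right) \left(-5\right) = 60$)
$\left(B{\left(-4 \right)} + w\right)^{2} - 3693 = \left(0 + 60\right)^{2} - 3693 = 60^{2} - 3693 = 3600 - 3693 = -93$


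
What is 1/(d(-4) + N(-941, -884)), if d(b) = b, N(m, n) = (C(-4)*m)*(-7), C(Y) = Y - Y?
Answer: -1/4 ≈ -0.25000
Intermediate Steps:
C(Y) = 0
N(m, n) = 0 (N(m, n) = (0*m)*(-7) = 0*(-7) = 0)
1/(d(-4) + N(-941, -884)) = 1/(-4 + 0) = 1/(-4) = -1/4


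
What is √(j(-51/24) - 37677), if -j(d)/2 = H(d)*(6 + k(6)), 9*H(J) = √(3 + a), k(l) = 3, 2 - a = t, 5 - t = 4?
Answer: 7*I*√769 ≈ 194.12*I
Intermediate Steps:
t = 1 (t = 5 - 1*4 = 5 - 4 = 1)
a = 1 (a = 2 - 1*1 = 2 - 1 = 1)
H(J) = 2/9 (H(J) = √(3 + 1)/9 = √4/9 = (⅑)*2 = 2/9)
j(d) = -4 (j(d) = -4*(6 + 3)/9 = -4*9/9 = -2*2 = -4)
√(j(-51/24) - 37677) = √(-4 - 37677) = √(-37681) = 7*I*√769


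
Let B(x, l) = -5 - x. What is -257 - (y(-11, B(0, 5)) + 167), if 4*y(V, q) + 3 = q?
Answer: -422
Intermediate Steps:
y(V, q) = -¾ + q/4
-257 - (y(-11, B(0, 5)) + 167) = -257 - ((-¾ + (-5 - 1*0)/4) + 167) = -257 - ((-¾ + (-5 + 0)/4) + 167) = -257 - ((-¾ + (¼)*(-5)) + 167) = -257 - ((-¾ - 5/4) + 167) = -257 - (-2 + 167) = -257 - 1*165 = -257 - 165 = -422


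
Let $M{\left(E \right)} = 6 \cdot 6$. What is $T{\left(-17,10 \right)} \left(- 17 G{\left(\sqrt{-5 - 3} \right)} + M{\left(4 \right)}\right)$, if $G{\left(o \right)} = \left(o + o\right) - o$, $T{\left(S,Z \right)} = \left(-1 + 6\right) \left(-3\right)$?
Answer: $-540 + 510 i \sqrt{2} \approx -540.0 + 721.25 i$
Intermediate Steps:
$M{\left(E \right)} = 36$
$T{\left(S,Z \right)} = -15$ ($T{\left(S,Z \right)} = 5 \left(-3\right) = -15$)
$G{\left(o \right)} = o$ ($G{\left(o \right)} = 2 o - o = o$)
$T{\left(-17,10 \right)} \left(- 17 G{\left(\sqrt{-5 - 3} \right)} + M{\left(4 \right)}\right) = - 15 \left(- 17 \sqrt{-5 - 3} + 36\right) = - 15 \left(- 17 \sqrt{-8} + 36\right) = - 15 \left(- 17 \cdot 2 i \sqrt{2} + 36\right) = - 15 \left(- 34 i \sqrt{2} + 36\right) = - 15 \left(36 - 34 i \sqrt{2}\right) = -540 + 510 i \sqrt{2}$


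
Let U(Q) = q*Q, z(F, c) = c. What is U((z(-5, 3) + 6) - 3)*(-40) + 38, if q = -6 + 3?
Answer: 758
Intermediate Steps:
q = -3
U(Q) = -3*Q
U((z(-5, 3) + 6) - 3)*(-40) + 38 = -3*((3 + 6) - 3)*(-40) + 38 = -3*(9 - 3)*(-40) + 38 = -3*6*(-40) + 38 = -18*(-40) + 38 = 720 + 38 = 758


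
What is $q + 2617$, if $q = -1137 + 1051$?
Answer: $2531$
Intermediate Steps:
$q = -86$
$q + 2617 = -86 + 2617 = 2531$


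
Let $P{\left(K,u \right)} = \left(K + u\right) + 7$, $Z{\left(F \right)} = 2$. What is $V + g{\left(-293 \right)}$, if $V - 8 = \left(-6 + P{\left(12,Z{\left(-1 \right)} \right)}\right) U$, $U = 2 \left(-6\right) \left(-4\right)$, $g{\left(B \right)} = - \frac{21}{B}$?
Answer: $\frac{213325}{293} \approx 728.07$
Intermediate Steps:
$P{\left(K,u \right)} = 7 + K + u$
$U = 48$ ($U = \left(-12\right) \left(-4\right) = 48$)
$V = 728$ ($V = 8 + \left(-6 + \left(7 + 12 + 2\right)\right) 48 = 8 + \left(-6 + 21\right) 48 = 8 + 15 \cdot 48 = 8 + 720 = 728$)
$V + g{\left(-293 \right)} = 728 - \frac{21}{-293} = 728 - - \frac{21}{293} = 728 + \frac{21}{293} = \frac{213325}{293}$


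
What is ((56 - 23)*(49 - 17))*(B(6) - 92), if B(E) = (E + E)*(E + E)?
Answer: 54912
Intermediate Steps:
B(E) = 4*E² (B(E) = (2*E)*(2*E) = 4*E²)
((56 - 23)*(49 - 17))*(B(6) - 92) = ((56 - 23)*(49 - 17))*(4*6² - 92) = (33*32)*(4*36 - 92) = 1056*(144 - 92) = 1056*52 = 54912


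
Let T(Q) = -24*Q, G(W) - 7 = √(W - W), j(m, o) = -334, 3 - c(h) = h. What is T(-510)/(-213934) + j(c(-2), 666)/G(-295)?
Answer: -5109974/106967 ≈ -47.771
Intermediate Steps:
c(h) = 3 - h
G(W) = 7 (G(W) = 7 + √(W - W) = 7 + √0 = 7 + 0 = 7)
T(-510)/(-213934) + j(c(-2), 666)/G(-295) = -24*(-510)/(-213934) - 334/7 = 12240*(-1/213934) - 334*⅐ = -6120/106967 - 334/7 = -5109974/106967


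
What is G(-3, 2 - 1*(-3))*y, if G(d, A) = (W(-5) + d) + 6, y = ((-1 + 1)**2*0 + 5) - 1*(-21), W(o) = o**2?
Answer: 728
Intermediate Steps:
y = 26 (y = (0**2*0 + 5) + 21 = (0*0 + 5) + 21 = (0 + 5) + 21 = 5 + 21 = 26)
G(d, A) = 31 + d (G(d, A) = ((-5)**2 + d) + 6 = (25 + d) + 6 = 31 + d)
G(-3, 2 - 1*(-3))*y = (31 - 3)*26 = 28*26 = 728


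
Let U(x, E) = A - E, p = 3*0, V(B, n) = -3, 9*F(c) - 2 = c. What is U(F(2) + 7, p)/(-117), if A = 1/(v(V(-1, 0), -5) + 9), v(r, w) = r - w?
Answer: -1/1287 ≈ -0.00077700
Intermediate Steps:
F(c) = 2/9 + c/9
p = 0
A = 1/11 (A = 1/((-3 - 1*(-5)) + 9) = 1/((-3 + 5) + 9) = 1/(2 + 9) = 1/11 ≈ 0.090909)
U(x, E) = 1/11 - E
U(F(2) + 7, p)/(-117) = (1/11 - 1*0)/(-117) = (1/11 + 0)*(-1/117) = (1/11)*(-1/117) = -1/1287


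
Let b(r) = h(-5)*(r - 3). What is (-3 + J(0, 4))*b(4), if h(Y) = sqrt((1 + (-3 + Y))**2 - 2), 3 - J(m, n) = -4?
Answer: 4*sqrt(47) ≈ 27.423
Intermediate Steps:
J(m, n) = 7 (J(m, n) = 3 - 1*(-4) = 3 + 4 = 7)
h(Y) = sqrt(-2 + (-2 + Y)**2) (h(Y) = sqrt((-2 + Y)**2 - 2) = sqrt(-2 + (-2 + Y)**2))
b(r) = sqrt(47)*(-3 + r) (b(r) = sqrt(-2 + (-2 - 5)**2)*(r - 3) = sqrt(-2 + (-7)**2)*(-3 + r) = sqrt(-2 + 49)*(-3 + r) = sqrt(47)*(-3 + r))
(-3 + J(0, 4))*b(4) = (-3 + 7)*(sqrt(47)*(-3 + 4)) = 4*(sqrt(47)*1) = 4*sqrt(47)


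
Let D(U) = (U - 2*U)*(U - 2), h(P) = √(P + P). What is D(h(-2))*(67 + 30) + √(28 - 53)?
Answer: 388 + 393*I ≈ 388.0 + 393.0*I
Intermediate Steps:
h(P) = √2*√P (h(P) = √(2*P) = √2*√P)
D(U) = -U*(-2 + U) (D(U) = (-U)*(-2 + U) = -U*(-2 + U))
D(h(-2))*(67 + 30) + √(28 - 53) = ((√2*√(-2))*(2 - √2*√(-2)))*(67 + 30) + √(28 - 53) = ((√2*(I*√2))*(2 - √2*I*√2))*97 + √(-25) = ((2*I)*(2 - 2*I))*97 + 5*I = (2*I*(2 - 2*I))*97 + 5*I = 194*I*(2 - 2*I) + 5*I = 5*I + 194*I*(2 - 2*I)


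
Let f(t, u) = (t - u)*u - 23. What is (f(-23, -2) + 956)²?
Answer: 950625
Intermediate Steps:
f(t, u) = -23 + u*(t - u) (f(t, u) = u*(t - u) - 23 = -23 + u*(t - u))
(f(-23, -2) + 956)² = ((-23 - 1*(-2)² - 23*(-2)) + 956)² = ((-23 - 1*4 + 46) + 956)² = ((-23 - 4 + 46) + 956)² = (19 + 956)² = 975² = 950625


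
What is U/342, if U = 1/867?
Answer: 1/296514 ≈ 3.3725e-6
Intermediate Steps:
U = 1/867 ≈ 0.0011534
U/342 = (1/867)/342 = (1/867)*(1/342) = 1/296514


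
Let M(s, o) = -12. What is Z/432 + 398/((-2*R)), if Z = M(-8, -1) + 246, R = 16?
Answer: -571/48 ≈ -11.896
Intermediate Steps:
Z = 234 (Z = -12 + 246 = 234)
Z/432 + 398/((-2*R)) = 234/432 + 398/((-2*16)) = 234*(1/432) + 398/(-32) = 13/24 + 398*(-1/32) = 13/24 - 199/16 = -571/48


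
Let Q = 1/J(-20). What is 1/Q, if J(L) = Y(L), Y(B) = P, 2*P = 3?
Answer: 3/2 ≈ 1.5000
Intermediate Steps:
P = 3/2 (P = (½)*3 = 3/2 ≈ 1.5000)
Y(B) = 3/2
J(L) = 3/2
Q = ⅔ (Q = 1/(3/2) = ⅔ ≈ 0.66667)
1/Q = 1/(⅔) = 3/2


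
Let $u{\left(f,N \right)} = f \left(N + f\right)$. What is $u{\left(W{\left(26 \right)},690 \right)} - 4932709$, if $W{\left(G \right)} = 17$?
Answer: $-4920690$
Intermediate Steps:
$u{\left(W{\left(26 \right)},690 \right)} - 4932709 = 17 \left(690 + 17\right) - 4932709 = 17 \cdot 707 - 4932709 = 12019 - 4932709 = -4920690$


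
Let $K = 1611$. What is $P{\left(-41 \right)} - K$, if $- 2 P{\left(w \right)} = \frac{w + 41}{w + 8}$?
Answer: $-1611$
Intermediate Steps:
$P{\left(w \right)} = - \frac{41 + w}{2 \left(8 + w\right)}$ ($P{\left(w \right)} = - \frac{\left(w + 41\right) \frac{1}{w + 8}}{2} = - \frac{\left(41 + w\right) \frac{1}{8 + w}}{2} = - \frac{\frac{1}{8 + w} \left(41 + w\right)}{2} = - \frac{41 + w}{2 \left(8 + w\right)}$)
$P{\left(-41 \right)} - K = \frac{-41 - -41}{2 \left(8 - 41\right)} - 1611 = \frac{-41 + 41}{2 \left(-33\right)} - 1611 = \frac{1}{2} \left(- \frac{1}{33}\right) 0 - 1611 = 0 - 1611 = -1611$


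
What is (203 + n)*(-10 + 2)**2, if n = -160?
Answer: 2752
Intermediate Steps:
(203 + n)*(-10 + 2)**2 = (203 - 160)*(-10 + 2)**2 = 43*(-8)**2 = 43*64 = 2752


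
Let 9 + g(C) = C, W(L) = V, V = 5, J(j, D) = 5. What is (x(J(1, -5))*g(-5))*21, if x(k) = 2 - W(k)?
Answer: 882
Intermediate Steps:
W(L) = 5
g(C) = -9 + C
x(k) = -3 (x(k) = 2 - 1*5 = 2 - 5 = -3)
(x(J(1, -5))*g(-5))*21 = -3*(-9 - 5)*21 = -3*(-14)*21 = 42*21 = 882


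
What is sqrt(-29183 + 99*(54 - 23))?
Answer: I*sqrt(26114) ≈ 161.6*I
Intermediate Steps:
sqrt(-29183 + 99*(54 - 23)) = sqrt(-29183 + 99*31) = sqrt(-29183 + 3069) = sqrt(-26114) = I*sqrt(26114)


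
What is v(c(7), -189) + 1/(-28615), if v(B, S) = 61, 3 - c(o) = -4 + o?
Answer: 1745514/28615 ≈ 61.000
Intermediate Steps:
c(o) = 7 - o (c(o) = 3 - (-4 + o) = 3 + (4 - o) = 7 - o)
v(c(7), -189) + 1/(-28615) = 61 + 1/(-28615) = 61 - 1/28615 = 1745514/28615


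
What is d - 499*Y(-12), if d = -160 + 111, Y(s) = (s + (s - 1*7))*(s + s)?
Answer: -371305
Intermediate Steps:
Y(s) = 2*s*(-7 + 2*s) (Y(s) = (s + (s - 7))*(2*s) = (s + (-7 + s))*(2*s) = (-7 + 2*s)*(2*s) = 2*s*(-7 + 2*s))
d = -49
d - 499*Y(-12) = -49 - 998*(-12)*(-7 + 2*(-12)) = -49 - 998*(-12)*(-7 - 24) = -49 - 998*(-12)*(-31) = -49 - 499*744 = -49 - 371256 = -371305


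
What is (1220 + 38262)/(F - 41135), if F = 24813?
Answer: -19741/8161 ≈ -2.4189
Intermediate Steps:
(1220 + 38262)/(F - 41135) = (1220 + 38262)/(24813 - 41135) = 39482/(-16322) = 39482*(-1/16322) = -19741/8161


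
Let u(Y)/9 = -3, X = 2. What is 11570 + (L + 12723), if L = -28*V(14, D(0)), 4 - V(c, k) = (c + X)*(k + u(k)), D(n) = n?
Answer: 12085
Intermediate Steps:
u(Y) = -27 (u(Y) = 9*(-3) = -27)
V(c, k) = 4 - (-27 + k)*(2 + c) (V(c, k) = 4 - (c + 2)*(k - 27) = 4 - (2 + c)*(-27 + k) = 4 - (-27 + k)*(2 + c))
L = -12208 (L = -28*(58 - 2*0 + 27*14 - 1*14*0) = -28*(58 + 0 + 378 + 0) = -28*436 = -12208)
11570 + (L + 12723) = 11570 + (-12208 + 12723) = 11570 + 515 = 12085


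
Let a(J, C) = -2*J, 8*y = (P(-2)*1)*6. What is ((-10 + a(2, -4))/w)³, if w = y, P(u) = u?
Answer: 21952/27 ≈ 813.04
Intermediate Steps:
y = -3/2 (y = (-2*1*6)/8 = (-2*6)/8 = (⅛)*(-12) = -3/2 ≈ -1.5000)
w = -3/2 ≈ -1.5000
((-10 + a(2, -4))/w)³ = ((-10 - 2*2)/(-3/2))³ = ((-10 - 4)*(-⅔))³ = (-14*(-⅔))³ = (28/3)³ = 21952/27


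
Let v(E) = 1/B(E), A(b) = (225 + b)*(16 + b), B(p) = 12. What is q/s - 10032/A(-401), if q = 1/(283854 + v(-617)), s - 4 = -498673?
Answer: -38102980957/257362239785 ≈ -0.14805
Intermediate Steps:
s = -498669 (s = 4 - 498673 = -498669)
A(b) = (16 + b)*(225 + b)
v(E) = 1/12
q = 12/3406249 (q = 1/(283854 + 1/12) = 1/(3406249/12) = 12/3406249 ≈ 3.5229e-6)
q/s - 10032/A(-401) = (12/3406249)/(-498669) - 10032/(3600 + (-401)² + 241*(-401)) = (12/3406249)*(-1/498669) - 10032/(3600 + 160801 - 96641) = -4/566196927527 - 10032/67760 = -4/566196927527 - 10032*1/67760 = -4/566196927527 - 57/385 = -38102980957/257362239785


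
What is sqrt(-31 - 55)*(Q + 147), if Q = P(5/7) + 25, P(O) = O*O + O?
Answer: 8488*I*sqrt(86)/49 ≈ 1606.4*I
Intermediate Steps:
P(O) = O + O**2 (P(O) = O**2 + O = O + O**2)
Q = 1285/49 (Q = (5/7)*(1 + 5/7) + 25 = (5*(1/7))*(1 + 5*(1/7)) + 25 = 5*(1 + 5/7)/7 + 25 = (5/7)*(12/7) + 25 = 60/49 + 25 = 1285/49 ≈ 26.224)
sqrt(-31 - 55)*(Q + 147) = sqrt(-31 - 55)*(1285/49 + 147) = sqrt(-86)*(8488/49) = (I*sqrt(86))*(8488/49) = 8488*I*sqrt(86)/49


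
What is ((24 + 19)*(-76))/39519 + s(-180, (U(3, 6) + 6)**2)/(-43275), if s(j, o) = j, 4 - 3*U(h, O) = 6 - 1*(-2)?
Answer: -8953952/114012315 ≈ -0.078535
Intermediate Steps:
U(h, O) = -4/3 (U(h, O) = 4/3 - (6 - 1*(-2))/3 = 4/3 - (6 + 2)/3 = 4/3 - 1/3*8 = 4/3 - 8/3 = -4/3)
((24 + 19)*(-76))/39519 + s(-180, (U(3, 6) + 6)**2)/(-43275) = ((24 + 19)*(-76))/39519 - 180/(-43275) = (43*(-76))*(1/39519) - 180*(-1/43275) = -3268*1/39519 + 12/2885 = -3268/39519 + 12/2885 = -8953952/114012315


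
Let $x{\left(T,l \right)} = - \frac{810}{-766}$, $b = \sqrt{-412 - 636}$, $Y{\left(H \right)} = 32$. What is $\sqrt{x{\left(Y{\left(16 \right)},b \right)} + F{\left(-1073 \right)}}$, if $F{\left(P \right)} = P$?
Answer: $\frac{i \sqrt{157242182}}{383} \approx 32.741 i$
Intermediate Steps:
$b = 2 i \sqrt{262}$ ($b = \sqrt{-1048} = 2 i \sqrt{262} \approx 32.373 i$)
$x{\left(T,l \right)} = \frac{405}{383}$ ($x{\left(T,l \right)} = \left(-810\right) \left(- \frac{1}{766}\right) = \frac{405}{383}$)
$\sqrt{x{\left(Y{\left(16 \right)},b \right)} + F{\left(-1073 \right)}} = \sqrt{\frac{405}{383} - 1073} = \sqrt{- \frac{410554}{383}} = \frac{i \sqrt{157242182}}{383}$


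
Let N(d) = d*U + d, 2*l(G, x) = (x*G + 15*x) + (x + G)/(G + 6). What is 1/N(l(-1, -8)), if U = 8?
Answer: -10/5121 ≈ -0.0019527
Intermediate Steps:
l(G, x) = 15*x/2 + G*x/2 + (G + x)/(2*(6 + G)) (l(G, x) = ((x*G + 15*x) + (x + G)/(G + 6))/2 = ((G*x + 15*x) + (G + x)/(6 + G))/2 = ((15*x + G*x) + (G + x)/(6 + G))/2 = (15*x + G*x + (G + x)/(6 + G))/2 = 15*x/2 + G*x/2 + (G + x)/(2*(6 + G)))
N(d) = 9*d (N(d) = d*8 + d = 8*d + d = 9*d)
1/N(l(-1, -8)) = 1/(9*((-1 + 91*(-8) - 8*(-1)**2 + 21*(-1)*(-8))/(2*(6 - 1)))) = 1/(9*((1/2)*(-1 - 728 - 8*1 + 168)/5)) = 1/(9*((1/2)*(1/5)*(-1 - 728 - 8 + 168))) = 1/(9*((1/2)*(1/5)*(-569))) = 1/(9*(-569/10)) = 1/(-5121/10) = -10/5121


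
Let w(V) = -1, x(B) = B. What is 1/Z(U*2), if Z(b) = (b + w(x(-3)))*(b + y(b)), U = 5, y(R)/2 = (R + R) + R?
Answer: 1/630 ≈ 0.0015873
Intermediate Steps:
y(R) = 6*R (y(R) = 2*((R + R) + R) = 2*(2*R + R) = 2*(3*R) = 6*R)
Z(b) = 7*b*(-1 + b) (Z(b) = (b - 1)*(b + 6*b) = (-1 + b)*(7*b) = 7*b*(-1 + b))
1/Z(U*2) = 1/(7*(5*2)*(-1 + 5*2)) = 1/(7*10*(-1 + 10)) = 1/(7*10*9) = 1/630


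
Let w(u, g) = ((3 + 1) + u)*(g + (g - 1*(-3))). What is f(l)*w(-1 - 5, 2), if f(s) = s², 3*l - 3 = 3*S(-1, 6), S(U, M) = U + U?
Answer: -14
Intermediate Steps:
S(U, M) = 2*U
w(u, g) = (3 + 2*g)*(4 + u) (w(u, g) = (4 + u)*(g + (g + 3)) = (4 + u)*(g + (3 + g)) = (4 + u)*(3 + 2*g) = (3 + 2*g)*(4 + u))
l = -1 (l = 1 + (3*(2*(-1)))/3 = 1 + (3*(-2))/3 = 1 + (⅓)*(-6) = 1 - 2 = -1)
f(l)*w(-1 - 5, 2) = (-1)²*(12 + 3*(-1 - 5) + 8*2 + 2*2*(-1 - 5)) = 1*(12 + 3*(-6) + 16 + 2*2*(-6)) = 1*(12 - 18 + 16 - 24) = 1*(-14) = -14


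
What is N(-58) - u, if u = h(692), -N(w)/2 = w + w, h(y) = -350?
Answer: 582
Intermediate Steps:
N(w) = -4*w (N(w) = -2*(w + w) = -4*w)
u = -350
N(-58) - u = -4*(-58) - 1*(-350) = 232 + 350 = 582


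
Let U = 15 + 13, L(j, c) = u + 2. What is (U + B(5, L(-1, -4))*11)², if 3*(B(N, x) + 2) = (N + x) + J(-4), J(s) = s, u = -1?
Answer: 1600/9 ≈ 177.78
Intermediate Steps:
L(j, c) = 1 (L(j, c) = -1 + 2 = 1)
U = 28
B(N, x) = -10/3 + N/3 + x/3 (B(N, x) = -2 + ((N + x) - 4)/3 = -2 + (-4 + N + x)/3 = -2 + (-4/3 + N/3 + x/3) = -10/3 + N/3 + x/3)
(U + B(5, L(-1, -4))*11)² = (28 + (-10/3 + (⅓)*5 + (⅓)*1)*11)² = (28 + (-10/3 + 5/3 + ⅓)*11)² = (28 - 4/3*11)² = (28 - 44/3)² = (40/3)² = 1600/9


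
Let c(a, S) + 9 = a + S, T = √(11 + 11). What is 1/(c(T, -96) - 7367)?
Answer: -3736/27915381 - √22/55830762 ≈ -0.00013392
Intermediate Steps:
T = √22 ≈ 4.6904
c(a, S) = -9 + S + a (c(a, S) = -9 + (a + S) = -9 + (S + a) = -9 + S + a)
1/(c(T, -96) - 7367) = 1/((-9 - 96 + √22) - 7367) = 1/((-105 + √22) - 7367) = 1/(-7472 + √22)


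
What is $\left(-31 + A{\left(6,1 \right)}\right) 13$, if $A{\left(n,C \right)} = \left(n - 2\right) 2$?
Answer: $-299$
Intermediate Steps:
$A{\left(n,C \right)} = -4 + 2 n$ ($A{\left(n,C \right)} = \left(-2 + n\right) 2 = -4 + 2 n$)
$\left(-31 + A{\left(6,1 \right)}\right) 13 = \left(-31 + \left(-4 + 2 \cdot 6\right)\right) 13 = \left(-31 + \left(-4 + 12\right)\right) 13 = \left(-31 + 8\right) 13 = \left(-23\right) 13 = -299$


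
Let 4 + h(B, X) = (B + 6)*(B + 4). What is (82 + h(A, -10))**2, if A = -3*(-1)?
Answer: 19881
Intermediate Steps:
A = 3
h(B, X) = -4 + (4 + B)*(6 + B) (h(B, X) = -4 + (B + 6)*(B + 4) = -4 + (6 + B)*(4 + B) = -4 + (4 + B)*(6 + B))
(82 + h(A, -10))**2 = (82 + (20 + 3**2 + 10*3))**2 = (82 + (20 + 9 + 30))**2 = (82 + 59)**2 = 141**2 = 19881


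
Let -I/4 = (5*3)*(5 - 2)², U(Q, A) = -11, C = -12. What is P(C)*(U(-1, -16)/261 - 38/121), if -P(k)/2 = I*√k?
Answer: -2699760*I*√3/3509 ≈ -1332.6*I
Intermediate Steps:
I = -540 (I = -4*5*3*(5 - 2)² = -60*3² = -60*9 = -4*135 = -540)
P(k) = 1080*√k (P(k) = -(-1080)*√k = 1080*√k)
P(C)*(U(-1, -16)/261 - 38/121) = (1080*√(-12))*(-11/261 - 38/121) = (1080*(2*I*√3))*(-11*1/261 - 38*1/121) = (2160*I*√3)*(-11/261 - 38/121) = (2160*I*√3)*(-11249/31581) = -2699760*I*√3/3509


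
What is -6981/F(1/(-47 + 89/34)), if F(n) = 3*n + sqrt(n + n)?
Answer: 10534329/1108 + 3511443*I*sqrt(25653)/18836 ≈ 9507.5 + 29858.0*I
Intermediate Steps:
F(n) = 3*n + sqrt(2)*sqrt(n) (F(n) = 3*n + sqrt(2*n) = 3*n + sqrt(2)*sqrt(n))
-6981/F(1/(-47 + 89/34)) = -6981/(3/(-47 + 89/34) + sqrt(2)*sqrt(1/(-47 + 89/34))) = -6981/(3/(-1509/34) + sqrt(2)*sqrt(1/(-1509/34))) = -6981/(3*(-34/1509) + sqrt(2)*sqrt(-34/1509)) = -6981/(-34/503 + sqrt(2)*(I*sqrt(51306)/1509)) = -6981/(-34/503 + 2*I*sqrt(25653)/1509)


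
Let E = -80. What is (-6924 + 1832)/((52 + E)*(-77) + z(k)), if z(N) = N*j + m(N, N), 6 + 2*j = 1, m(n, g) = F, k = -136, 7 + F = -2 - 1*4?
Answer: -5092/2483 ≈ -2.0507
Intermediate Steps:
F = -13 (F = -7 + (-2 - 1*4) = -7 + (-2 - 4) = -7 - 6 = -13)
m(n, g) = -13
j = -5/2 (j = -3 + (½)*1 = -3 + ½ = -5/2 ≈ -2.5000)
z(N) = -13 - 5*N/2 (z(N) = N*(-5/2) - 13 = -5*N/2 - 13 = -13 - 5*N/2)
(-6924 + 1832)/((52 + E)*(-77) + z(k)) = (-6924 + 1832)/((52 - 80)*(-77) + (-13 - 5/2*(-136))) = -5092/(-28*(-77) + (-13 + 340)) = -5092/(2156 + 327) = -5092/2483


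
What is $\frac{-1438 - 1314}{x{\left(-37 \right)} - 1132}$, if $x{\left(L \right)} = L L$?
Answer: $- \frac{2752}{237} \approx -11.612$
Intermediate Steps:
$x{\left(L \right)} = L^{2}$
$\frac{-1438 - 1314}{x{\left(-37 \right)} - 1132} = \frac{-1438 - 1314}{\left(-37\right)^{2} - 1132} = - \frac{2752}{1369 - 1132} = - \frac{2752}{237}$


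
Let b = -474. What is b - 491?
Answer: -965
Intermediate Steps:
b - 491 = -474 - 491 = -965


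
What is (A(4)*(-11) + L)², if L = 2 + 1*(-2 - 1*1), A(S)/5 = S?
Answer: 48841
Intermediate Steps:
A(S) = 5*S
L = -1 (L = 2 + 1*(-2 - 1) = 2 + 1*(-3) = 2 - 3 = -1)
(A(4)*(-11) + L)² = ((5*4)*(-11) - 1)² = (20*(-11) - 1)² = (-220 - 1)² = (-221)² = 48841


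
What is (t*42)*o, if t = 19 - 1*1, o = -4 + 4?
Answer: 0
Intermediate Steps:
o = 0
t = 18 (t = 19 - 1 = 18)
(t*42)*o = (18*42)*0 = 756*0 = 0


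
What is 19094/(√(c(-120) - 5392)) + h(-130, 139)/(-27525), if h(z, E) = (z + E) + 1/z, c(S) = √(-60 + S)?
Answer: -1169/3578250 + 9547*√2/√(-2696 + 3*I*√5) ≈ 0.32317 - 260.03*I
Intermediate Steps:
h(z, E) = E + z + 1/z (h(z, E) = (E + z) + 1/z = E + z + 1/z)
19094/(√(c(-120) - 5392)) + h(-130, 139)/(-27525) = 19094/(√(√(-60 - 120) - 5392)) + (139 - 130 + 1/(-130))/(-27525) = 19094/(√(√(-180) - 5392)) + (139 - 130 - 1/130)*(-1/27525) = 19094/(√(6*I*√5 - 5392)) + (1169/130)*(-1/27525) = 19094/(√(-5392 + 6*I*√5)) - 1169/3578250 = 19094/√(-5392 + 6*I*√5) - 1169/3578250 = -1169/3578250 + 19094/√(-5392 + 6*I*√5)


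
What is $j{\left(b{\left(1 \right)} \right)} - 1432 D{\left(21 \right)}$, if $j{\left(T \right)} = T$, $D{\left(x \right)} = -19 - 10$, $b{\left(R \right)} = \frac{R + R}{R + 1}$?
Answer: $41529$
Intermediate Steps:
$b{\left(R \right)} = \frac{2 R}{1 + R}$
$D{\left(x \right)} = -29$
$j{\left(b{\left(1 \right)} \right)} - 1432 D{\left(21 \right)} = 2 \cdot 1 \frac{1}{1 + 1} - -41528 = 2 \cdot 1 \cdot \frac{1}{2} + 41528 = 1 + 41528 = 41529$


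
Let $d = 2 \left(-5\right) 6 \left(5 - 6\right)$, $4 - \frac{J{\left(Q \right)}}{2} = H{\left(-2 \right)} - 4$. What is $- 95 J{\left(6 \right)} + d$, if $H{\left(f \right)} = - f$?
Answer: $-1080$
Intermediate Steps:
$J{\left(Q \right)} = 12$ ($J{\left(Q \right)} = 8 - 2 \left(\left(-1\right) \left(-2\right) - 4\right) = 8 - 2 \left(2 - 4\right) = 8 - -4 = 8 + 4 = 12$)
$d = 60$ ($d = \left(-10\right) 6 \left(-1\right) = \left(-60\right) \left(-1\right) = 60$)
$- 95 J{\left(6 \right)} + d = \left(-95\right) 12 + 60 = -1140 + 60 = -1080$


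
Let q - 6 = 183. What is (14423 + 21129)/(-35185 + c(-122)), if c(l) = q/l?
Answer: -4337344/4292759 ≈ -1.0104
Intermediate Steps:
q = 189 (q = 6 + 183 = 189)
c(l) = 189/l
(14423 + 21129)/(-35185 + c(-122)) = (14423 + 21129)/(-35185 + 189/(-122)) = 35552/(-35185 + 189*(-1/122)) = 35552/(-35185 - 189/122) = 35552/(-4292759/122) = 35552*(-122/4292759) = -4337344/4292759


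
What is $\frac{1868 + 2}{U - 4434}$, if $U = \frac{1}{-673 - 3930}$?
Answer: $- \frac{8607610}{20409703} \approx -0.42174$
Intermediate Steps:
$U = - \frac{1}{4603}$ ($U = \frac{1}{-4603} = - \frac{1}{4603} \approx -0.00021725$)
$\frac{1868 + 2}{U - 4434} = \frac{1868 + 2}{- \frac{1}{4603} - 4434} = \frac{1870}{- \frac{20409703}{4603}} = 1870 \left(- \frac{4603}{20409703}\right) = - \frac{8607610}{20409703}$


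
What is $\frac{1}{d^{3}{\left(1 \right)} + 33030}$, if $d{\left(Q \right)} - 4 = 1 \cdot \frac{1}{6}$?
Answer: $\frac{216}{7150105} \approx 3.0209 \cdot 10^{-5}$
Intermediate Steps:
$d{\left(Q \right)} = \frac{25}{6}$ ($d{\left(Q \right)} = 4 + 1 \cdot \frac{1}{6} = 4 + \frac{1}{6} = \frac{25}{6}$)
$\frac{1}{d^{3}{\left(1 \right)} + 33030} = \frac{1}{\left(\frac{25}{6}\right)^{3} + 33030} = \frac{1}{\frac{15625}{216} + 33030} = \frac{1}{\frac{7150105}{216}} = \frac{216}{7150105}$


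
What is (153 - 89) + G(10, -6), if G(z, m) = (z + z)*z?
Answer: 264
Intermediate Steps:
G(z, m) = 2*z**2 (G(z, m) = (2*z)*z = 2*z**2)
(153 - 89) + G(10, -6) = (153 - 89) + 2*10**2 = 64 + 2*100 = 64 + 200 = 264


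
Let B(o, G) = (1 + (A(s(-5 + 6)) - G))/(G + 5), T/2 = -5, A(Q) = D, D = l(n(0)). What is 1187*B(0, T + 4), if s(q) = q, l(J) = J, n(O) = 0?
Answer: -8309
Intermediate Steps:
D = 0
A(Q) = 0
T = -10 (T = 2*(-5) = -10)
B(o, G) = (1 - G)/(5 + G) (B(o, G) = (1 + (0 - G))/(G + 5) = (1 - G)/(5 + G))
1187*B(0, T + 4) = 1187*((1 - (-10 + 4))/(5 + (-10 + 4))) = 1187*((1 - 1*(-6))/(5 - 6)) = 1187*((1 + 6)/(-1)) = 1187*(-1*7) = 1187*(-7) = -8309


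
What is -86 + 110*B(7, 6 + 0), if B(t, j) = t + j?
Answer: 1344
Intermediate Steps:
B(t, j) = j + t
-86 + 110*B(7, 6 + 0) = -86 + 110*((6 + 0) + 7) = -86 + 110*(6 + 7) = -86 + 110*13 = -86 + 1430 = 1344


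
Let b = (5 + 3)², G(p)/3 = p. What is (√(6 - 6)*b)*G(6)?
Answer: 0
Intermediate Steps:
G(p) = 3*p
b = 64 (b = 8² = 64)
(√(6 - 6)*b)*G(6) = (√(6 - 6)*64)*(3*6) = (√0*64)*18 = (0*64)*18 = 0*18 = 0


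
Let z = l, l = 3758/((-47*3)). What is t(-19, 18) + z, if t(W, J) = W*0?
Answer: -3758/141 ≈ -26.652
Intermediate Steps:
t(W, J) = 0
l = -3758/141 (l = 3758/(-141) = 3758*(-1/141) = -3758/141 ≈ -26.652)
z = -3758/141 ≈ -26.652
t(-19, 18) + z = 0 - 3758/141 = -3758/141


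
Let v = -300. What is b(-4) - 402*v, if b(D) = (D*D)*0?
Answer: 120600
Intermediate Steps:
b(D) = 0 (b(D) = D²*0 = 0)
b(-4) - 402*v = 0 - 402*(-300) = 0 + 120600 = 120600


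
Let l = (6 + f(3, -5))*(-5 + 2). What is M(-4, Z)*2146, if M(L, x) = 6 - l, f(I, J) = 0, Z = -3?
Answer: 51504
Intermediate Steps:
l = -18 (l = (6 + 0)*(-5 + 2) = 6*(-3) = -18)
M(L, x) = 24 (M(L, x) = 6 - 1*(-18) = 6 + 18 = 24)
M(-4, Z)*2146 = 24*2146 = 51504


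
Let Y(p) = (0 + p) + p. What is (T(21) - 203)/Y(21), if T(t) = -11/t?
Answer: -2137/441 ≈ -4.8458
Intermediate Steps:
Y(p) = 2*p (Y(p) = p + p = 2*p)
(T(21) - 203)/Y(21) = (-11/21 - 203)/((2*21)) = (-11*1/21 - 203)/42 = (-11/21 - 203)*(1/42) = -4274/21*1/42 = -2137/441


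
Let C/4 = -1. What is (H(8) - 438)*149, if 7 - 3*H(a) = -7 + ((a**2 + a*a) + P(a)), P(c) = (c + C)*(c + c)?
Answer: -222308/3 ≈ -74103.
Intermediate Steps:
C = -4 (C = 4*(-1) = -4)
P(c) = 2*c*(-4 + c) (P(c) = (c - 4)*(c + c) = (-4 + c)*(2*c) = 2*c*(-4 + c))
H(a) = 14/3 - 2*a**2/3 - 2*a*(-4 + a)/3 (H(a) = 7/3 - (-7 + ((a**2 + a*a) + 2*a*(-4 + a)))/3 = 7/3 - (-7 + ((a**2 + a**2) + 2*a*(-4 + a)))/3 = 7/3 - (-7 + (2*a**2 + 2*a*(-4 + a)))/3 = 7/3 - (-7 + 2*a**2 + 2*a*(-4 + a))/3 = 7/3 + (7/3 - 2*a**2/3 - 2*a*(-4 + a)/3) = 14/3 - 2*a**2/3 - 2*a*(-4 + a)/3)
(H(8) - 438)*149 = ((14/3 - 4/3*8**2 + (8/3)*8) - 438)*149 = ((14/3 - 4/3*64 + 64/3) - 438)*149 = ((14/3 - 256/3 + 64/3) - 438)*149 = (-178/3 - 438)*149 = -1492/3*149 = -222308/3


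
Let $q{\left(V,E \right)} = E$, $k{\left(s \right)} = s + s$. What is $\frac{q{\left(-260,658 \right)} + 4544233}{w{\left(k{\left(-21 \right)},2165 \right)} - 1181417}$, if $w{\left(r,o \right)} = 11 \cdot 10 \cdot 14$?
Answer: $- \frac{4544891}{1179877} \approx -3.852$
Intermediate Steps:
$k{\left(s \right)} = 2 s$
$w{\left(r,o \right)} = 1540$ ($w{\left(r,o \right)} = 110 \cdot 14 = 1540$)
$\frac{q{\left(-260,658 \right)} + 4544233}{w{\left(k{\left(-21 \right)},2165 \right)} - 1181417} = \frac{658 + 4544233}{1540 - 1181417} = \frac{4544891}{-1179877} = 4544891 \left(- \frac{1}{1179877}\right) = - \frac{4544891}{1179877}$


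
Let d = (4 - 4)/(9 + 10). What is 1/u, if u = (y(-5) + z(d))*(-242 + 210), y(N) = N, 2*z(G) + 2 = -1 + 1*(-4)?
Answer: 1/272 ≈ 0.0036765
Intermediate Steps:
d = 0 (d = 0/19 = 0*(1/19) = 0)
z(G) = -7/2 (z(G) = -1 + (-1 + 1*(-4))/2 = -1 + (-1 - 4)/2 = -1 + (½)*(-5) = -1 - 5/2 = -7/2)
u = 272 (u = (-5 - 7/2)*(-242 + 210) = -17/2*(-32) = 272)
1/u = 1/272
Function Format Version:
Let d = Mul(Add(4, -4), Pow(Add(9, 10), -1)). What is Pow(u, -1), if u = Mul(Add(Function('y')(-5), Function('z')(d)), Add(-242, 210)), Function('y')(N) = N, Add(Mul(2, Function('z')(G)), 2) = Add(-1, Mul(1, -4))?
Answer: Rational(1, 272) ≈ 0.0036765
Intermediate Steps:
d = 0 (d = Mul(0, Pow(19, -1)) = Mul(0, Rational(1, 19)) = 0)
Function('z')(G) = Rational(-7, 2) (Function('z')(G) = Add(-1, Mul(Rational(1, 2), Add(-1, Mul(1, -4)))) = Add(-1, Mul(Rational(1, 2), Add(-1, -4))) = Add(-1, Mul(Rational(1, 2), -5)) = Add(-1, Rational(-5, 2)) = Rational(-7, 2))
u = 272 (u = Mul(Add(-5, Rational(-7, 2)), Add(-242, 210)) = Mul(Rational(-17, 2), -32) = 272)
Pow(u, -1) = Pow(272, -1) = Rational(1, 272)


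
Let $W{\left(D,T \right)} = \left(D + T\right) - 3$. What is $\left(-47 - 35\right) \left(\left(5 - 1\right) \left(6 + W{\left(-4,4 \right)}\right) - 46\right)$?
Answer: $2788$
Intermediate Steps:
$W{\left(D,T \right)} = -3 + D + T$
$\left(-47 - 35\right) \left(\left(5 - 1\right) \left(6 + W{\left(-4,4 \right)}\right) - 46\right) = \left(-47 - 35\right) \left(\left(5 - 1\right) \left(6 - 3\right) - 46\right) = - 82 \left(4 \left(6 - 3\right) - 46\right) = - 82 \left(4 \cdot 3 - 46\right) = - 82 \left(12 - 46\right) = \left(-82\right) \left(-34\right) = 2788$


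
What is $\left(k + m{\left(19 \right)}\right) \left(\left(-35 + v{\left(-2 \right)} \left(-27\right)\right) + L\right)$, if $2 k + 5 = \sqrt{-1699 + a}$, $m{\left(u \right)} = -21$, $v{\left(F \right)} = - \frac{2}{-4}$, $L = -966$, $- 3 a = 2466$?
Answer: $\frac{95363}{4} - \frac{2029 i \sqrt{2521}}{4} \approx 23841.0 - 25469.0 i$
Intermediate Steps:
$a = -822$ ($a = \left(- \frac{1}{3}\right) 2466 = -822$)
$v{\left(F \right)} = \frac{1}{2}$ ($v{\left(F \right)} = \left(-2\right) \left(- \frac{1}{4}\right) = \frac{1}{2}$)
$k = - \frac{5}{2} + \frac{i \sqrt{2521}}{2}$ ($k = - \frac{5}{2} + \frac{\sqrt{-1699 - 822}}{2} = - \frac{5}{2} + \frac{\sqrt{-2521}}{2} = - \frac{5}{2} + \frac{i \sqrt{2521}}{2} \approx -2.5 + 25.105 i$)
$\left(k + m{\left(19 \right)}\right) \left(\left(-35 + v{\left(-2 \right)} \left(-27\right)\right) + L\right) = \left(\left(- \frac{5}{2} + \frac{i \sqrt{2521}}{2}\right) - 21\right) \left(\left(-35 + \frac{1}{2} \left(-27\right)\right) - 966\right) = \left(- \frac{47}{2} + \frac{i \sqrt{2521}}{2}\right) \left(\left(-35 - \frac{27}{2}\right) - 966\right) = \left(- \frac{47}{2} + \frac{i \sqrt{2521}}{2}\right) \left(- \frac{97}{2} - 966\right) = \left(- \frac{47}{2} + \frac{i \sqrt{2521}}{2}\right) \left(- \frac{2029}{2}\right) = \frac{95363}{4} - \frac{2029 i \sqrt{2521}}{4}$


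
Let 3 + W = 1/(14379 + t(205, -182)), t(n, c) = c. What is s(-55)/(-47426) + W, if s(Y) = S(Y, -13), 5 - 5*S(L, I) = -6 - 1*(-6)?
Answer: -2019887537/673306922 ≈ -3.0000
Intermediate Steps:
S(L, I) = 1 (S(L, I) = 1 - (-6 - 1*(-6))/5 = 1 - (-6 + 6)/5 = 1 - ⅕*0 = 1 + 0 = 1)
s(Y) = 1
W = -42590/14197 (W = -3 + 1/(14379 - 182) = -3 + 1/14197 = -42590/14197 ≈ -2.9999)
s(-55)/(-47426) + W = 1/(-47426) - 42590/14197 = 1*(-1/47426) - 42590/14197 = -1/47426 - 42590/14197 = -2019887537/673306922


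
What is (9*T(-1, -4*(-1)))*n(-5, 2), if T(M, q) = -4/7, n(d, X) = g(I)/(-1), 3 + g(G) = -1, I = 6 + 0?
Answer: -144/7 ≈ -20.571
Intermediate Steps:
I = 6
g(G) = -4 (g(G) = -3 - 1 = -4)
n(d, X) = 4 (n(d, X) = -4/(-1) = -4*(-1) = 4)
T(M, q) = -4/7 (T(M, q) = -4*1/7 = -4/7)
(9*T(-1, -4*(-1)))*n(-5, 2) = (9*(-4/7))*4 = -36/7*4 = -144/7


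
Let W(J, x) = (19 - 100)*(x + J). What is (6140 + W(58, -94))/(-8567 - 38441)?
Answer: -283/1469 ≈ -0.19265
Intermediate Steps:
W(J, x) = -81*J - 81*x (W(J, x) = -81*(J + x) = -81*J - 81*x)
(6140 + W(58, -94))/(-8567 - 38441) = (6140 + (-81*58 - 81*(-94)))/(-8567 - 38441) = (6140 + (-4698 + 7614))/(-47008) = (6140 + 2916)*(-1/47008) = 9056*(-1/47008) = -283/1469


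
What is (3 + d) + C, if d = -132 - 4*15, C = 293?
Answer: 104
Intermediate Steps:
d = -192 (d = -132 - 1*60 = -132 - 60 = -192)
(3 + d) + C = (3 - 192) + 293 = -189 + 293 = 104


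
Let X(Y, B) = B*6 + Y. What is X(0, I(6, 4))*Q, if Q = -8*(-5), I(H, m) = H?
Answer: 1440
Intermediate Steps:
Q = 40
X(Y, B) = Y + 6*B (X(Y, B) = 6*B + Y = Y + 6*B)
X(0, I(6, 4))*Q = (0 + 6*6)*40 = (0 + 36)*40 = 36*40 = 1440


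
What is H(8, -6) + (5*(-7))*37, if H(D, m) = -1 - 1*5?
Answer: -1301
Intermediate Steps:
H(D, m) = -6 (H(D, m) = -1 - 5 = -6)
H(8, -6) + (5*(-7))*37 = -6 + (5*(-7))*37 = -6 - 35*37 = -6 - 1295 = -1301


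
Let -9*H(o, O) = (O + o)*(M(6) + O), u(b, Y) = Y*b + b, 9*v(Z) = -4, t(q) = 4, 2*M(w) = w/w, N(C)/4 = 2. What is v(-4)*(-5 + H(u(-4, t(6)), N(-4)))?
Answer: -76/27 ≈ -2.8148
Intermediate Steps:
N(C) = 8 (N(C) = 4*2 = 8)
M(w) = ½ (M(w) = (w/w)/2 = (½)*1 = ½)
v(Z) = -4/9 (v(Z) = (⅑)*(-4) = -4/9)
u(b, Y) = b + Y*b
H(o, O) = -(½ + O)*(O + o)/9 (H(o, O) = -(O + o)*(½ + O)/9 = -(½ + O)*(O + o)/9)
v(-4)*(-5 + H(u(-4, t(6)), N(-4))) = -4*(-5 + (-⅑*8² - 1/18*8 - (-2)*(1 + 4)/9 - ⅑*8*(-4*(1 + 4))))/9 = -4*(-5 + (-⅑*64 - 4/9 - (-2)*5/9 - ⅑*8*(-4*5)))/9 = -4*(-5 + (-64/9 - 4/9 - 1/18*(-20) - ⅑*8*(-20)))/9 = -4*(-5 + (-64/9 - 4/9 + 10/9 + 160/9))/9 = -4*(-5 + 34/3)/9 = -4/9*19/3 = -76/27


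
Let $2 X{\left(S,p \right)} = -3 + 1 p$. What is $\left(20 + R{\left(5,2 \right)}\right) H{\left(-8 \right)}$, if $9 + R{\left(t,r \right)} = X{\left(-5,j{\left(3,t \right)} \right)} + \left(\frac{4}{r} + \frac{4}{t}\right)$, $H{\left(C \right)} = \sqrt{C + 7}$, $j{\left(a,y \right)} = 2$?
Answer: $\frac{133 i}{10} \approx 13.3 i$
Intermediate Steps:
$H{\left(C \right)} = \sqrt{7 + C}$
$X{\left(S,p \right)} = - \frac{3}{2} + \frac{p}{2}$ ($X{\left(S,p \right)} = \frac{-3 + 1 p}{2} = \frac{-3 + p}{2} = - \frac{3}{2} + \frac{p}{2}$)
$R{\left(t,r \right)} = - \frac{19}{2} + \frac{4}{r} + \frac{4}{t}$ ($R{\left(t,r \right)} = -9 + \left(\left(- \frac{3}{2} + \frac{1}{2} \cdot 2\right) + \left(\frac{4}{r} + \frac{4}{t}\right)\right) = -9 + \left(\left(- \frac{3}{2} + 1\right) + \left(\frac{4}{r} + \frac{4}{t}\right)\right) = -9 - \left(\frac{1}{2} - \frac{4}{r} - \frac{4}{t}\right) = -9 + \left(- \frac{1}{2} + \frac{4}{r} + \frac{4}{t}\right) = - \frac{19}{2} + \frac{4}{r} + \frac{4}{t}$)
$\left(20 + R{\left(5,2 \right)}\right) H{\left(-8 \right)} = \left(20 + \left(- \frac{19}{2} + \frac{4}{2} + \frac{4}{5}\right)\right) \sqrt{7 - 8} = \left(20 + \left(- \frac{19}{2} + 4 \cdot \frac{1}{2} + 4 \cdot \frac{1}{5}\right)\right) \sqrt{-1} = \left(20 + \left(- \frac{19}{2} + 2 + \frac{4}{5}\right)\right) i = \left(20 - \frac{67}{10}\right) i = \frac{133 i}{10}$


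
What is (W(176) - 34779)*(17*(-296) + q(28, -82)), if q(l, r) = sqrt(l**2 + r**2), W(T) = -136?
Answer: 175692280 - 69830*sqrt(1877) ≈ 1.7267e+8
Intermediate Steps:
(W(176) - 34779)*(17*(-296) + q(28, -82)) = (-136 - 34779)*(17*(-296) + sqrt(28**2 + (-82)**2)) = -34915*(-5032 + sqrt(784 + 6724)) = -34915*(-5032 + sqrt(7508)) = -34915*(-5032 + 2*sqrt(1877)) = 175692280 - 69830*sqrt(1877)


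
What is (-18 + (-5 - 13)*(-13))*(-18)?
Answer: -3888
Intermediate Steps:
(-18 + (-5 - 13)*(-13))*(-18) = (-18 - 18*(-13))*(-18) = (-18 + 234)*(-18) = 216*(-18) = -3888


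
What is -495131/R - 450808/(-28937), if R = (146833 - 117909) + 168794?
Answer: 49117039/3756642 ≈ 13.075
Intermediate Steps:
R = 197718 (R = 28924 + 168794 = 197718)
-495131/R - 450808/(-28937) = -495131/197718 - 450808/(-28937) = -495131*1/197718 - 450808*(-1/28937) = -495131/197718 + 296/19 = 49117039/3756642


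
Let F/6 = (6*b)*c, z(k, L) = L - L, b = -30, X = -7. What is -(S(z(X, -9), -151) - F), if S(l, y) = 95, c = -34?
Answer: 36625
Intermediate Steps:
z(k, L) = 0
F = 36720 (F = 6*((6*(-30))*(-34)) = 6*(-180*(-34)) = 6*6120 = 36720)
-(S(z(X, -9), -151) - F) = -(95 - 1*36720) = -(95 - 36720) = -1*(-36625) = 36625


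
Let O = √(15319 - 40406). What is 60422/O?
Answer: -60422*I*√25087/25087 ≈ -381.48*I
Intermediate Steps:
O = I*√25087 (O = √(-25087) = I*√25087 ≈ 158.39*I)
60422/O = 60422/((I*√25087)) = 60422*(-I*√25087/25087) = -60422*I*√25087/25087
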